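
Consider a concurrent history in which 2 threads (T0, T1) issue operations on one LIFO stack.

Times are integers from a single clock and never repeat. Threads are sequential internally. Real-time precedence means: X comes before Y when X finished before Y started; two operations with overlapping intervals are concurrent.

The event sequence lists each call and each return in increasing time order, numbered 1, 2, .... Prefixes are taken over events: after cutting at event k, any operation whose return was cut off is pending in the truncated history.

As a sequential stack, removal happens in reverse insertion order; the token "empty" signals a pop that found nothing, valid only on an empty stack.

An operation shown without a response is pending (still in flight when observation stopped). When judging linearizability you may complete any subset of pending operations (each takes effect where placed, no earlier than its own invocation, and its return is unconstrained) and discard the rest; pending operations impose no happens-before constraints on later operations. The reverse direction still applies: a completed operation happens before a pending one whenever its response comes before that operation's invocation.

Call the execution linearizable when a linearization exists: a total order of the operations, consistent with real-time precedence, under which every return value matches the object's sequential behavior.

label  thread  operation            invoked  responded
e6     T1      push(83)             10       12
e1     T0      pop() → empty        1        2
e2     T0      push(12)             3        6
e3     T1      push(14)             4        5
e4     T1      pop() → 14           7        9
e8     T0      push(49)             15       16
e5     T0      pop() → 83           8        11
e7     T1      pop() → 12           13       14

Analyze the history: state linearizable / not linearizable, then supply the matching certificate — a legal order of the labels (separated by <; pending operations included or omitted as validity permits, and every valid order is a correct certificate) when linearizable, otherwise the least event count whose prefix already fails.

linearizable — witness: e1 < e2 < e3 < e4 < e6 < e5 < e7 < e8

after step 1 (e1 pop() → empty): stack <>
after step 2 (e2 push(12)): stack <12>
after step 3 (e3 push(14)): stack <12,14>
after step 4 (e4 pop() → 14): stack <12>
after step 5 (e6 push(83)): stack <12,83>
after step 6 (e5 pop() → 83): stack <12>
after step 7 (e7 pop() → 12): stack <>
after step 8 (e8 push(49)): stack <49>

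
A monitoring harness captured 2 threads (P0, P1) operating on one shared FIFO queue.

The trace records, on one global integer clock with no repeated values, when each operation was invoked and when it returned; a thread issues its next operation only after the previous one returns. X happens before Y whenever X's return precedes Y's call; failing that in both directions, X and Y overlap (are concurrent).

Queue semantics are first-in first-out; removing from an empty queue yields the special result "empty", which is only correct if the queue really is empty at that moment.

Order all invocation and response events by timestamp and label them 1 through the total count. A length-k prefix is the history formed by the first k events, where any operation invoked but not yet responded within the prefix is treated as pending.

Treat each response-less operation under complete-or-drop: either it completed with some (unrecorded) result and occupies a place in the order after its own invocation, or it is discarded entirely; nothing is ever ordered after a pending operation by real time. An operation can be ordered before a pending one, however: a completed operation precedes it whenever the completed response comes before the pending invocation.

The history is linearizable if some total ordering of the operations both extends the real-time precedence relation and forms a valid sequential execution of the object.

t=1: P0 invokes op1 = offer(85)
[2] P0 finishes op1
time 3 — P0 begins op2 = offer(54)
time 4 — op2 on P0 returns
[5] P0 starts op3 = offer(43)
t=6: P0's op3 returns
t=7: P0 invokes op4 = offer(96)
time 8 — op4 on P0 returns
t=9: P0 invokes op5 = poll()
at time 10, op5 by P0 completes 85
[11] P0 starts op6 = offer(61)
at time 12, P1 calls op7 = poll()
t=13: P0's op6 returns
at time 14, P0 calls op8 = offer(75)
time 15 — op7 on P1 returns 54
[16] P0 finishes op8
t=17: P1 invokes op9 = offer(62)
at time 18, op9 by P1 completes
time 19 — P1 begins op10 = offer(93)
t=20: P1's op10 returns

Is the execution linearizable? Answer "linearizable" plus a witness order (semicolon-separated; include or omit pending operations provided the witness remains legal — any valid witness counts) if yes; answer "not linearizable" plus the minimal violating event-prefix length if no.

linearizable — witness: op1; op2; op3; op4; op5; op6; op7; op8; op9; op10

after step 1 (op1 offer(85)): queue <85>
after step 2 (op2 offer(54)): queue <85,54>
after step 3 (op3 offer(43)): queue <85,54,43>
after step 4 (op4 offer(96)): queue <85,54,43,96>
after step 5 (op5 poll() → 85): queue <54,43,96>
after step 6 (op6 offer(61)): queue <54,43,96,61>
after step 7 (op7 poll() → 54): queue <43,96,61>
after step 8 (op8 offer(75)): queue <43,96,61,75>
after step 9 (op9 offer(62)): queue <43,96,61,75,62>
after step 10 (op10 offer(93)): queue <43,96,61,75,62,93>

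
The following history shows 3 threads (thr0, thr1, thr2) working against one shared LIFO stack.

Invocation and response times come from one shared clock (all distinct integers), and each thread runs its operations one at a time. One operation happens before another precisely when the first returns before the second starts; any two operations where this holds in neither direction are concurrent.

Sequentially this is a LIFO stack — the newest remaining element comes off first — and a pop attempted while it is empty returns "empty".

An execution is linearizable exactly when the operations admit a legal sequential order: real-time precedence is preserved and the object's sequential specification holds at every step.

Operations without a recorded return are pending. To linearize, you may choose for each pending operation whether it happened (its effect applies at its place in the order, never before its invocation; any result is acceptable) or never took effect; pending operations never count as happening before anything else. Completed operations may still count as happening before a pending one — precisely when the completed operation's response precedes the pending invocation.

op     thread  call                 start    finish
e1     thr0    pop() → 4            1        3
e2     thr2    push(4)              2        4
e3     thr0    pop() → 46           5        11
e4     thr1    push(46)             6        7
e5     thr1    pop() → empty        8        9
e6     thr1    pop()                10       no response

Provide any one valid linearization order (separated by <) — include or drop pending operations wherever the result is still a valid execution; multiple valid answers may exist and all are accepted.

step 1: e2 push(4) — stack <4>
step 2: e1 pop() → 4 — stack <>
step 3: e4 push(46) — stack <46>
step 4: e3 pop() → 46 — stack <>
step 5: e5 pop() → empty — stack <>

e2 < e1 < e4 < e3 < e5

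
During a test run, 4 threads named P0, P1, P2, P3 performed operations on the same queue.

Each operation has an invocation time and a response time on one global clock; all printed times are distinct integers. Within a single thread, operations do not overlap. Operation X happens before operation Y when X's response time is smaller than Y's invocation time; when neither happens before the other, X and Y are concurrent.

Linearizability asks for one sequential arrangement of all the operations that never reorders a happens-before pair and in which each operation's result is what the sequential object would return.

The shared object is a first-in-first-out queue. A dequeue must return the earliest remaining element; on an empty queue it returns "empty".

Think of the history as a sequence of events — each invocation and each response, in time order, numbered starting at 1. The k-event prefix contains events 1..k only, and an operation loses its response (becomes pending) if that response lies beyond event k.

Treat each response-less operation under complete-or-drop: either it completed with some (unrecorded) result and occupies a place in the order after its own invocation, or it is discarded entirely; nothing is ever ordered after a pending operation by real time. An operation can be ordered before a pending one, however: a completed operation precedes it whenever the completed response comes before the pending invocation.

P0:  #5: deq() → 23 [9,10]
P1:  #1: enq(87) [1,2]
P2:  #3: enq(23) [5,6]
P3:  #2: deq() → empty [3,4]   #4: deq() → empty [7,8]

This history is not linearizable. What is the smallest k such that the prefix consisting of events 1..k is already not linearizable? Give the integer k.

one valid order for events 1..3 is #1:
after step 1 (#1 enq(87)): queue <87>
event 4 — #2's response, time 4 — after it, nothing linearizes
one such order, #1, #2, breaks at step 2 where #2 deq() → empty is illegal

4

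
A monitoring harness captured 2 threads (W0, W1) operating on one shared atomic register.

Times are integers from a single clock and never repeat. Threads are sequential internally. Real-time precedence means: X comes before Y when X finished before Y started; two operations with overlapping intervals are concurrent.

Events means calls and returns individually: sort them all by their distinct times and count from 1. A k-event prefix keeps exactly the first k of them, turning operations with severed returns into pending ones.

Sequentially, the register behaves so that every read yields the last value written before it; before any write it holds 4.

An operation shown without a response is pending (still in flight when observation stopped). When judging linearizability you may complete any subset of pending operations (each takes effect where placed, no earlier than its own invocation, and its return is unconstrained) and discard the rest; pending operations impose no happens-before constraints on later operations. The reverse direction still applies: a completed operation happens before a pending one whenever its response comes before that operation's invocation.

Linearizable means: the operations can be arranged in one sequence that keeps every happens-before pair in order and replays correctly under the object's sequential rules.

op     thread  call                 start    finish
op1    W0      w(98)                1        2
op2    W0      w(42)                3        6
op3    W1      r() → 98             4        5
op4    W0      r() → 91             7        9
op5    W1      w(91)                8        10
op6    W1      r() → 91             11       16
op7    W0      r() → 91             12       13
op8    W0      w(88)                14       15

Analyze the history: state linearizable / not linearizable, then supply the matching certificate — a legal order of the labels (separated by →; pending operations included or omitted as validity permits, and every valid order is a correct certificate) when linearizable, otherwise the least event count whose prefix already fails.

1. op1 w(98), leaving value 98
2. op3 r() → 98, leaving value 98
3. op2 w(42), leaving value 42
4. op5 w(91), leaving value 91
5. op4 r() → 91, leaving value 91
6. op6 r() → 91, leaving value 91
7. op7 r() → 91, leaving value 91
8. op8 w(88), leaving value 88

linearizable — witness: op1 → op3 → op2 → op5 → op4 → op6 → op7 → op8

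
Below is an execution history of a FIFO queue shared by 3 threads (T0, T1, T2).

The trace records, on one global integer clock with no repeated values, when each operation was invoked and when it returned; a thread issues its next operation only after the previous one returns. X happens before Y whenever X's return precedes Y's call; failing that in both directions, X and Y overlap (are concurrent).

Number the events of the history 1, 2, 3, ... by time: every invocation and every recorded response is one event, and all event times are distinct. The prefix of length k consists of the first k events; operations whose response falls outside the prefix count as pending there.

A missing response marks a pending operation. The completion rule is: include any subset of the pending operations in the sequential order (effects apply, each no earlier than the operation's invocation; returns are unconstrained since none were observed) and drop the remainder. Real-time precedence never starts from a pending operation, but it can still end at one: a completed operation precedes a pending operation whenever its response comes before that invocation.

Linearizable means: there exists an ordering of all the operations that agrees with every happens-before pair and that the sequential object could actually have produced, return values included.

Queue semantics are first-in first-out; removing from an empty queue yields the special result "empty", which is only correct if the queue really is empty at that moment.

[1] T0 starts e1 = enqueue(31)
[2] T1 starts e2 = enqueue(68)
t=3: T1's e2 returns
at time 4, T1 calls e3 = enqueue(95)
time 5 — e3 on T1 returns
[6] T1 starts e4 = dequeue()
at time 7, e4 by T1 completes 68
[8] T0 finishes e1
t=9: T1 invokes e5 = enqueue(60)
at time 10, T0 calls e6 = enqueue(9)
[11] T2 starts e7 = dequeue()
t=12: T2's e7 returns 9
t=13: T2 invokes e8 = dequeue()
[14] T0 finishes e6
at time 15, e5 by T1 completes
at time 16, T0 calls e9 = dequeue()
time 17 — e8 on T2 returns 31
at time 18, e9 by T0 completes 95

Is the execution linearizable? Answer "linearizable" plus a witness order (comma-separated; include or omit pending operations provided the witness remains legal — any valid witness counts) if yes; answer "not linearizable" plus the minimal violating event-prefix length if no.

not linearizable — minimal violating prefix: 12 events

the violation lands at event 12, e7's response at time 12: events 1..11 linearize, events 1..12 do not
every one of the 4 real-time-consistent orders over 5 completed FIFO queue ops fails the sequential spec
completion choices over the 2 pending operations (e5, e6) were checked; none helps
e.g. e1, e2, e3, e4, e7 (pending dropped): illegal at step 4, since e4 dequeue() → 68 cannot apply there
e.g. e2, e1, e3, e4, e7 (pending dropped): illegal at step 5, since e7 dequeue() → 9 cannot apply there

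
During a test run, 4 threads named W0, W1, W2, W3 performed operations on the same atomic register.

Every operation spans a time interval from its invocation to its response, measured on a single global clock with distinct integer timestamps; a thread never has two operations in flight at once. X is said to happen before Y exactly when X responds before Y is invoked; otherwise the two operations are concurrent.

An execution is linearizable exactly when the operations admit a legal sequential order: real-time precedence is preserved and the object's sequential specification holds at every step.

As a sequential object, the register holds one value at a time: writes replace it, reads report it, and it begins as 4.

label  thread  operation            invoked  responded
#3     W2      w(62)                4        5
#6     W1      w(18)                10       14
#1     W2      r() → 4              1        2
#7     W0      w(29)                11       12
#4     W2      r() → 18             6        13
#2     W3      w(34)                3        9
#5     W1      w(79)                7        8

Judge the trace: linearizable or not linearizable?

linearizable

a witness: #1, #2, #3, #5, #6, #4, #7
1. #1 r() → 4, leaving value 4
2. #2 w(34), leaving value 34
3. #3 w(62), leaving value 62
4. #5 w(79), leaving value 79
5. #6 w(18), leaving value 18
6. #4 r() → 18, leaving value 18
7. #7 w(29), leaving value 29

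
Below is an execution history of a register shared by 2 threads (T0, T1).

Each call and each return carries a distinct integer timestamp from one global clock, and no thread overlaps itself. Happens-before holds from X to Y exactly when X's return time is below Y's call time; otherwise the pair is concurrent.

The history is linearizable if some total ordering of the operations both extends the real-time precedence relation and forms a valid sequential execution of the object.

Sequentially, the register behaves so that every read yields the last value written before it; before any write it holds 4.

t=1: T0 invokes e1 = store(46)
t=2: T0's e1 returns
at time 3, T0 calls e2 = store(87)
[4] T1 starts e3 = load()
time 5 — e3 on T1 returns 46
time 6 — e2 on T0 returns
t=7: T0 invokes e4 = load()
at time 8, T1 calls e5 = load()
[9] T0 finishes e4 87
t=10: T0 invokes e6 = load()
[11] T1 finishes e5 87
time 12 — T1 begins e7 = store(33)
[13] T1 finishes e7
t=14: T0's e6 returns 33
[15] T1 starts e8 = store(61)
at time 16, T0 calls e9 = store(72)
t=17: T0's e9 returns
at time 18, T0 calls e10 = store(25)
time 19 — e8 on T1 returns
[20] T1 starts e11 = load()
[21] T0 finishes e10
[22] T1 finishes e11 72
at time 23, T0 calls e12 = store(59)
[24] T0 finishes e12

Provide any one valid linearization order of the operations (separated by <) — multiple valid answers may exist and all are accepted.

after step 1 (e1 store(46)): value 46
after step 2 (e3 load() → 46): value 46
after step 3 (e2 store(87)): value 87
after step 4 (e4 load() → 87): value 87
after step 5 (e5 load() → 87): value 87
after step 6 (e7 store(33)): value 33
after step 7 (e6 load() → 33): value 33
after step 8 (e8 store(61)): value 61
after step 9 (e9 store(72)): value 72
after step 10 (e11 load() → 72): value 72
after step 11 (e10 store(25)): value 25
after step 12 (e12 store(59)): value 59

e1 < e3 < e2 < e4 < e5 < e7 < e6 < e8 < e9 < e11 < e10 < e12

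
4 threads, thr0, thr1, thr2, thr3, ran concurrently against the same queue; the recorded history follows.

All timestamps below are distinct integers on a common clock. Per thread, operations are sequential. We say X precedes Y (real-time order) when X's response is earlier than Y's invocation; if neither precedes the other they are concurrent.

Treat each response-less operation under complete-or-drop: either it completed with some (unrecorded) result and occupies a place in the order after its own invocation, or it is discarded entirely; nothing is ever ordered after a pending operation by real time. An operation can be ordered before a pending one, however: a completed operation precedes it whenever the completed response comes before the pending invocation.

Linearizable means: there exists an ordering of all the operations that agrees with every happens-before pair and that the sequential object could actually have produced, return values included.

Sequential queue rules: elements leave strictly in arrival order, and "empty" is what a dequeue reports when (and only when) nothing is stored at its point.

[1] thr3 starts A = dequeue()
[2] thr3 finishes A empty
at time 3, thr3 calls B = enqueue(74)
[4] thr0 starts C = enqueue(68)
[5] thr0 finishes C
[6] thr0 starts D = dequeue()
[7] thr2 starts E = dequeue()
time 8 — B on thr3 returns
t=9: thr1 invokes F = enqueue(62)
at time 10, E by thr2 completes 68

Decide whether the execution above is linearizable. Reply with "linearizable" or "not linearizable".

linearizable

witness order: A, B, C, D, E
after step 1 (A dequeue() → empty): queue <>
after step 2 (B enqueue(74)): queue <74>
after step 3 (C enqueue(68)): queue <74,68>
after step 4 (D dequeue() (pending, included)): queue <68>
after step 5 (E dequeue() → 68): queue <>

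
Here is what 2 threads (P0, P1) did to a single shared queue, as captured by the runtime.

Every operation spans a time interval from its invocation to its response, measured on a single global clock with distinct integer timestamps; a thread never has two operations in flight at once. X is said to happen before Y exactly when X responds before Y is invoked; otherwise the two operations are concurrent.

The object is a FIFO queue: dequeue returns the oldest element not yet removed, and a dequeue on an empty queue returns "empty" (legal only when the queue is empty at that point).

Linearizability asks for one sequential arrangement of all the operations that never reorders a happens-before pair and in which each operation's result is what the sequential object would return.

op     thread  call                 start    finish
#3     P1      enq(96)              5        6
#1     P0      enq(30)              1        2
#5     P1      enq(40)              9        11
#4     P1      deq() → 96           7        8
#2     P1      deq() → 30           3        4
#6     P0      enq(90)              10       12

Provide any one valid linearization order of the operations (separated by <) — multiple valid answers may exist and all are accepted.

1. #1 enq(30), leaving queue <30>
2. #2 deq() → 30, leaving queue <>
3. #3 enq(96), leaving queue <96>
4. #4 deq() → 96, leaving queue <>
5. #5 enq(40), leaving queue <40>
6. #6 enq(90), leaving queue <40,90>

#1 < #2 < #3 < #4 < #5 < #6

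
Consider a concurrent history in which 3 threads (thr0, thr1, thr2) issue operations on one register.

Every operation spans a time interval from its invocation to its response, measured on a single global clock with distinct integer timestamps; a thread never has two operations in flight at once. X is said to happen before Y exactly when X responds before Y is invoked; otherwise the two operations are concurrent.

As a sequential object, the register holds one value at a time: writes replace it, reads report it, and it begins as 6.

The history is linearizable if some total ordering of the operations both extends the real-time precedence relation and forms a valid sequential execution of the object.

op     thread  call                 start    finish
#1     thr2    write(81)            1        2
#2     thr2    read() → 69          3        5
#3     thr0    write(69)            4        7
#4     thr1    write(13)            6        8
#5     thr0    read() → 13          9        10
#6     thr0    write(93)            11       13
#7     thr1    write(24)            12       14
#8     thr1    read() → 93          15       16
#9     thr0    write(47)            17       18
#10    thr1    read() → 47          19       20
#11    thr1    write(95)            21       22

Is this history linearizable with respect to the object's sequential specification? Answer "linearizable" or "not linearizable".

linearizable

one valid linearization: #1, #3, #2, #4, #5, #7, #6, #8, #9, #10, #11
after step 1 (#1 write(81)): value 81
after step 2 (#3 write(69)): value 69
after step 3 (#2 read() → 69): value 69
after step 4 (#4 write(13)): value 13
after step 5 (#5 read() → 13): value 13
after step 6 (#7 write(24)): value 24
after step 7 (#6 write(93)): value 93
after step 8 (#8 read() → 93): value 93
after step 9 (#9 write(47)): value 47
after step 10 (#10 read() → 47): value 47
after step 11 (#11 write(95)): value 95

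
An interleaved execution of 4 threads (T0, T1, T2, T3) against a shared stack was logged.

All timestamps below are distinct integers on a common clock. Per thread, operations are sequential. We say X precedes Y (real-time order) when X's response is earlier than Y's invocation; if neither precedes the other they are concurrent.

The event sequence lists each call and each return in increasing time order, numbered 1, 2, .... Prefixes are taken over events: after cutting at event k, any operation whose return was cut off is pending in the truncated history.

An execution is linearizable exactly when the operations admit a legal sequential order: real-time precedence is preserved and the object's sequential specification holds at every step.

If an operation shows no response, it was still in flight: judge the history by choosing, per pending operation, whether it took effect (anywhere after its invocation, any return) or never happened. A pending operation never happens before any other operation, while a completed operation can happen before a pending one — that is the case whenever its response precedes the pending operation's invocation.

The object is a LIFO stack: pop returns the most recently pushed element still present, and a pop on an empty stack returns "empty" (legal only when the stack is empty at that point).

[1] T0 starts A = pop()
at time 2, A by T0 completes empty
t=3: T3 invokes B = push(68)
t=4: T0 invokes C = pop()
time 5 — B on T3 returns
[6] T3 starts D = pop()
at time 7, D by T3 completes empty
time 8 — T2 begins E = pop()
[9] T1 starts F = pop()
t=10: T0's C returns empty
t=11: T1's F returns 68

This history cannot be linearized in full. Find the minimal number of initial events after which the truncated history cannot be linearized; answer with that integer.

10

one valid order for events 1..9 is A, B, C, D:
after step 1 (A pop() → empty): stack <>
after step 2 (B push(68)): stack <68>
after step 3 (C pop() (pending, included)): stack <>
after step 4 (D pop() → empty): stack <>
once event 10 joins (C's response, time 10), exhaustive search finds no witness
every completion of the 2 pending operations (E, F) was checked; none linearizes
for example A, B, C, D (pending dropped) fails at step 3: C pop() → empty is not legal there
for example A, B, D, C (pending dropped) fails at step 3: D pop() → empty is not legal there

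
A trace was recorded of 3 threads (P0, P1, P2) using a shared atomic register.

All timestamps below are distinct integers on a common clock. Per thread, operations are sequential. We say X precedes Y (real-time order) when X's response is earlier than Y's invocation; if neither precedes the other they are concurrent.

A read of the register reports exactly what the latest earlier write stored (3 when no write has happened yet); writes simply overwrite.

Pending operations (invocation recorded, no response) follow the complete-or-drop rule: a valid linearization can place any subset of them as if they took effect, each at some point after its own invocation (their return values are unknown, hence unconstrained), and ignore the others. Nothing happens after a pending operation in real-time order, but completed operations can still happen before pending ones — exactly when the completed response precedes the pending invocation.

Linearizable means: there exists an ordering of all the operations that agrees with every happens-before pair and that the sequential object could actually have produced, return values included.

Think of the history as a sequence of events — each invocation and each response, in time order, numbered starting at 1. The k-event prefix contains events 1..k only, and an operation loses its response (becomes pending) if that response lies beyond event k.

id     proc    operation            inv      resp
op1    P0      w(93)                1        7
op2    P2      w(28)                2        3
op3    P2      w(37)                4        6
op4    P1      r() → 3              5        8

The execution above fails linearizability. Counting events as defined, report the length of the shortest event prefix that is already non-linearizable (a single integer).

8

a valid linearization of events 1..7 exists, for instance op1, op2, op3:
1. op1 w(93), leaving value 93
2. op2 w(28), leaving value 28
3. op3 w(37), leaving value 37
event 8 — op4's response, time 8 — after it, nothing linearizes
e.g. op1, op2, op3, op4: illegal at step 4, since op4 r() → 3 cannot apply there
e.g. op1, op2, op4, op3: illegal at step 3, since op4 r() → 3 cannot apply there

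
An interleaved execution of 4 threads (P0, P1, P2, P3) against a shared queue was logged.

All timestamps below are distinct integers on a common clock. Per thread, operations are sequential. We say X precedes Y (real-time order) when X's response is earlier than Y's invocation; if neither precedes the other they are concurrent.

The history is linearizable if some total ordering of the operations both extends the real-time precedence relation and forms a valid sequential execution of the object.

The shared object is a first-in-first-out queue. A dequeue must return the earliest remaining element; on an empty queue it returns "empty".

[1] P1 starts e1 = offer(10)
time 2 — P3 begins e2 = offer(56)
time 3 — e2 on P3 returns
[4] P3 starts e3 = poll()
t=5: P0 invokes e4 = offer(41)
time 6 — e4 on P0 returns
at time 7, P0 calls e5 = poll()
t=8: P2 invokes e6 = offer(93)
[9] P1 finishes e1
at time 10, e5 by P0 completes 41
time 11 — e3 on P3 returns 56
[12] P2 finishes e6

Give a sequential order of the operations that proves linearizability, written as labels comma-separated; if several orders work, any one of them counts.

1. e2 offer(56), leaving queue <56>
2. e3 poll() → 56, leaving queue <>
3. e4 offer(41), leaving queue <41>
4. e1 offer(10), leaving queue <41,10>
5. e5 poll() → 41, leaving queue <10>
6. e6 offer(93), leaving queue <10,93>

e2, e3, e4, e1, e5, e6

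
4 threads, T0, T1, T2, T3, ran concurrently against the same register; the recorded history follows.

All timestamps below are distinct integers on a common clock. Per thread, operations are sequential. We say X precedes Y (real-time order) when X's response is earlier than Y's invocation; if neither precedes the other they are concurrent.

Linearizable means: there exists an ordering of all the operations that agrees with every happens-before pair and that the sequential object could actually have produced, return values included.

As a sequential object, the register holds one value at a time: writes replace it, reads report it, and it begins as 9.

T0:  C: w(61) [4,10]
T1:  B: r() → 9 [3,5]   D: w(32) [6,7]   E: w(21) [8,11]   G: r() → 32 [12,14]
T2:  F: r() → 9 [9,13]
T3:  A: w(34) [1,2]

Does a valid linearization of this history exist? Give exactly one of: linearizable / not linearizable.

not linearizable

the violation lands at event 5, B's response at time 5: events 1..4 linearize, events 1..5 do not
the sole real-time-consistent order of 2 completed operations fails the register replay
no escape via the 1 pending operation (C): every completion choice fails
e.g. A, B (pending dropped): illegal at step 2, since B r() → 9 cannot apply there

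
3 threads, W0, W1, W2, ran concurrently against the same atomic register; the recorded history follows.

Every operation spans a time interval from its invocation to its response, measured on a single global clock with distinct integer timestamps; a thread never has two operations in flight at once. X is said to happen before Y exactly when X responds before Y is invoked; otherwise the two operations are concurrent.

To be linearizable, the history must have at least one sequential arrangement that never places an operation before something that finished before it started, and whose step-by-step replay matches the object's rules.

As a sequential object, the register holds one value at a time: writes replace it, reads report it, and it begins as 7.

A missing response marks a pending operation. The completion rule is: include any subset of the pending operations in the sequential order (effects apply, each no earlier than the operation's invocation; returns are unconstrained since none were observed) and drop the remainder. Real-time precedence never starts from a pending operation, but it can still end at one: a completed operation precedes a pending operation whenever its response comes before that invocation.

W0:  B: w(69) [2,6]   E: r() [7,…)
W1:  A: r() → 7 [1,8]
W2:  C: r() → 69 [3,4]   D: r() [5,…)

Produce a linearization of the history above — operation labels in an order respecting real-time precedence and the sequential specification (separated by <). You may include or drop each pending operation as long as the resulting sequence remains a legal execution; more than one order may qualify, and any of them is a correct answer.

A < B < C

step 1: A r() → 7 — value 7
step 2: B w(69) — value 69
step 3: C r() → 69 — value 69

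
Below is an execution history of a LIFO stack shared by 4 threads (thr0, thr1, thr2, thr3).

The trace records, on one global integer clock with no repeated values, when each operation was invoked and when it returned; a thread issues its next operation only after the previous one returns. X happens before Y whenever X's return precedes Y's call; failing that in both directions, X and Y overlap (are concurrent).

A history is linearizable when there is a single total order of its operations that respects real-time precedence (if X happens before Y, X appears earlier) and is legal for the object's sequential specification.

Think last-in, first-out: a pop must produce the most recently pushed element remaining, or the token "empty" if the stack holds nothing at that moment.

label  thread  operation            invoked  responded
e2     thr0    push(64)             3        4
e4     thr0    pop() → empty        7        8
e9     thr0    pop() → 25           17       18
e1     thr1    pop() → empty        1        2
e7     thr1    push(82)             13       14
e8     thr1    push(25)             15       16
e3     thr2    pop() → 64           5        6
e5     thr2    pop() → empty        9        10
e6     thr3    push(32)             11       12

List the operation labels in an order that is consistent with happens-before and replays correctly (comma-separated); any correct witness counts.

e1, e2, e3, e4, e5, e6, e7, e8, e9

after step 1 (e1 pop() → empty): stack <>
after step 2 (e2 push(64)): stack <64>
after step 3 (e3 pop() → 64): stack <>
after step 4 (e4 pop() → empty): stack <>
after step 5 (e5 pop() → empty): stack <>
after step 6 (e6 push(32)): stack <32>
after step 7 (e7 push(82)): stack <32,82>
after step 8 (e8 push(25)): stack <32,82,25>
after step 9 (e9 pop() → 25): stack <32,82>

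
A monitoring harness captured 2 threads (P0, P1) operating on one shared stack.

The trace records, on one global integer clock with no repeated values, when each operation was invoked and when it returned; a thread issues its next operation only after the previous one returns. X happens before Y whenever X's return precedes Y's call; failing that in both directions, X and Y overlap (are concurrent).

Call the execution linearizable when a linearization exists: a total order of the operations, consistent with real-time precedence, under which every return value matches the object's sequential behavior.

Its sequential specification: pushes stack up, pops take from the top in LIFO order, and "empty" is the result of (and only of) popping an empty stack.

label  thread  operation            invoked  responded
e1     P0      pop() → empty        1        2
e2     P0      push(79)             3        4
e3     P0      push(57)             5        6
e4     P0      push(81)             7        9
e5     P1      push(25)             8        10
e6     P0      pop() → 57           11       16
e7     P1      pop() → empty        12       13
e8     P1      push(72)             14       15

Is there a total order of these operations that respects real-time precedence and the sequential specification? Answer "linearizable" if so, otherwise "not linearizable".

not linearizable

already the first 13 events (up to e7's response at time 13) admit no linearization; the first 12 still do
every one of the 2 real-time-consistent orders over 6 completed stack ops fails the sequential spec
no escape via the 1 pending operation (e6): every completion choice fails
e.g. e1, e2, e3, e4, e5, e7 (pending dropped): illegal at step 6, since e7 pop() → empty cannot apply there
e.g. e1, e2, e3, e5, e4, e7 (pending dropped): illegal at step 6, since e7 pop() → empty cannot apply there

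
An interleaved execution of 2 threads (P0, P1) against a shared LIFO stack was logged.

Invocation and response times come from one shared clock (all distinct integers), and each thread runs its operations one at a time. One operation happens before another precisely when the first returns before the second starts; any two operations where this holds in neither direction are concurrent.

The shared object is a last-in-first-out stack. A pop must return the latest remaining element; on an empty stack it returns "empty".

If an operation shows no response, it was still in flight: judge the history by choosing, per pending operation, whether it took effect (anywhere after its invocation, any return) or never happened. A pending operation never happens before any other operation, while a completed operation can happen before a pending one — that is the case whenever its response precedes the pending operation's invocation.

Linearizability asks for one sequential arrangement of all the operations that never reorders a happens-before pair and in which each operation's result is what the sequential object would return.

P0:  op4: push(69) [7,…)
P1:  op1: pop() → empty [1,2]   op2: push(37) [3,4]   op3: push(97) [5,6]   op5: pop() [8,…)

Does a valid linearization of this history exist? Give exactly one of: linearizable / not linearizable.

linearizable

witness order: op1, op2, op3
after step 1 (op1 pop() → empty): stack <>
after step 2 (op2 push(37)): stack <37>
after step 3 (op3 push(97)): stack <37,97>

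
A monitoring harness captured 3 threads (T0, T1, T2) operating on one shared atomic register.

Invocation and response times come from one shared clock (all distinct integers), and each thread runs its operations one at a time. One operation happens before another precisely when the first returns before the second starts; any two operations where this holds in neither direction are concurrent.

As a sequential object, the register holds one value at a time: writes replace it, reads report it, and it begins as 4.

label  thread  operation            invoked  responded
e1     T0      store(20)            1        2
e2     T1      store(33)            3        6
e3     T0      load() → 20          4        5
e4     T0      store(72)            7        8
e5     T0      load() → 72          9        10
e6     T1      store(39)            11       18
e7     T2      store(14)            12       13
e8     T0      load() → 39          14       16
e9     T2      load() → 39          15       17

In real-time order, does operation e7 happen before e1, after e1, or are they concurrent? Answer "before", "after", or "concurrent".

e7 spans [12,13], e1 spans [1,2]
resp(e1)=2 < inv(e7)=12

after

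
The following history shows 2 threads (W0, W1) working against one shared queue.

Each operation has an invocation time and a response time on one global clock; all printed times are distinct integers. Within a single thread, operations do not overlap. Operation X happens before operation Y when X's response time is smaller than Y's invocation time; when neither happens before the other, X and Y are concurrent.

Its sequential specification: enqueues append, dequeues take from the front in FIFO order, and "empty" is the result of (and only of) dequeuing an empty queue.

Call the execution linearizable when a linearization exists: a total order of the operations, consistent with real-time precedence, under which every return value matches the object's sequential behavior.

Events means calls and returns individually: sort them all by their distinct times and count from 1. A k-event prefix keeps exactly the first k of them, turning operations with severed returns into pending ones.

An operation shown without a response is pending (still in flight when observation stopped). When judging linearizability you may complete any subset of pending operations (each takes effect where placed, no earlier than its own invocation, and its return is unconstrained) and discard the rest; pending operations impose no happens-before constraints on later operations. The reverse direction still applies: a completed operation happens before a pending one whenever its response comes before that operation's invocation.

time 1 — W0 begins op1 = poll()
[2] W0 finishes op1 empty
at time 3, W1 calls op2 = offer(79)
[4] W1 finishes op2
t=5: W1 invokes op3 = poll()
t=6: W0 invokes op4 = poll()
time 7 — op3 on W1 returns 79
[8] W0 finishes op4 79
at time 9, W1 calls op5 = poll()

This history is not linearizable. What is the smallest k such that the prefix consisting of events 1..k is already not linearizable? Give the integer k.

8

events 1..7 are linearizable, e.g. via op1, op2, op3:
after step 1 (op1 poll() → empty): queue <>
after step 2 (op2 offer(79)): queue <79>
after step 3 (op3 poll() → 79): queue <>
event 8 — op4's response, time 8 — after it, nothing linearizes
e.g. op1, op2, op3, op4: illegal at step 4, since op4 poll() → 79 cannot apply there
e.g. op1, op2, op4, op3: illegal at step 4, since op3 poll() → 79 cannot apply there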